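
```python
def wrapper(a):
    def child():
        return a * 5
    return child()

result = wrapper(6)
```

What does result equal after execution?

Step 1: wrapper(6) binds parameter a = 6.
Step 2: child() accesses a = 6 from enclosing scope.
Step 3: result = 6 * 5 = 30

The answer is 30.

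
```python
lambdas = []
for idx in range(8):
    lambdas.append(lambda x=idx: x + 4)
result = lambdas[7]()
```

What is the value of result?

Step 1: Default argument x=idx captures idx's value at definition time.
Step 2: lambdas[7] was defined when idx = 7, so x defaults to 7.
Step 3: result = 7 + 4 = 11 (default arg fixes the late binding issue)

The answer is 11.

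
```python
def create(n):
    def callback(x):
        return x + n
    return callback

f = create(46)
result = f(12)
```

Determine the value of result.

Step 1: create(46) creates a closure that captures n = 46.
Step 2: f(12) calls the closure with x = 12, returning 12 + 46 = 58.
Step 3: result = 58

The answer is 58.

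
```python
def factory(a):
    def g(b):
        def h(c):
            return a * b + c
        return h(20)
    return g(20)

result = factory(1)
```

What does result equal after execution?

Step 1: a = 1, b = 20, c = 20.
Step 2: h() computes a * b + c = 1 * 20 + 20 = 40.
Step 3: result = 40

The answer is 40.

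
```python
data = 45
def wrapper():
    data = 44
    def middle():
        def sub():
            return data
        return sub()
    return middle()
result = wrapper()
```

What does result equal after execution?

Step 1: wrapper() defines data = 44. middle() and sub() have no local data.
Step 2: sub() checks local (none), enclosing middle() (none), enclosing wrapper() and finds data = 44.
Step 3: result = 44

The answer is 44.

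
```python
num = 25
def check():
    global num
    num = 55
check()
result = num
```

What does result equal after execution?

Step 1: num = 25 globally.
Step 2: check() declares global num and sets it to 55.
Step 3: After check(), global num = 55. result = 55

The answer is 55.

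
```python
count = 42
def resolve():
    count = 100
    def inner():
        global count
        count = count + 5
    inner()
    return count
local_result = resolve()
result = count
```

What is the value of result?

Step 1: Global count = 42. resolve() creates local count = 100.
Step 2: inner() declares global count and adds 5: global count = 42 + 5 = 47.
Step 3: resolve() returns its local count = 100 (unaffected by inner).
Step 4: result = global count = 47

The answer is 47.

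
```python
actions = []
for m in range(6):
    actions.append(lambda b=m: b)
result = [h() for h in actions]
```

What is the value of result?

Step 1: Default arg b=m captures m at each iteration.
Step 2: Each lambda has its own default: 0, 1, ..., 5.
Step 3: result = [0, 1, 2, 3, 4, 5]

The answer is [0, 1, 2, 3, 4, 5].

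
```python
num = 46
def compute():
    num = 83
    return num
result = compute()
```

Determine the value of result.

Step 1: Global num = 46.
Step 2: compute() creates local num = 83, shadowing the global.
Step 3: Returns local num = 83. result = 83

The answer is 83.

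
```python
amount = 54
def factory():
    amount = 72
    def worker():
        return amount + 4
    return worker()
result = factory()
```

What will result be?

Step 1: factory() shadows global amount with amount = 72.
Step 2: worker() finds amount = 72 in enclosing scope, computes 72 + 4 = 76.
Step 3: result = 76

The answer is 76.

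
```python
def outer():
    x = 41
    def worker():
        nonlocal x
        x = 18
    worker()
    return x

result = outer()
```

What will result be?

Step 1: outer() sets x = 41.
Step 2: worker() uses nonlocal to reassign x = 18.
Step 3: result = 18

The answer is 18.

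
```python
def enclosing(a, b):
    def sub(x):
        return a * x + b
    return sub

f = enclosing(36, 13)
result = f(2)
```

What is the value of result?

Step 1: enclosing(36, 13) captures a = 36, b = 13.
Step 2: f(2) computes 36 * 2 + 13 = 85.
Step 3: result = 85

The answer is 85.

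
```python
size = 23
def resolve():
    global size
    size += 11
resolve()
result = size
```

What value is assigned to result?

Step 1: size = 23 globally.
Step 2: resolve() modifies global size: size += 11 = 34.
Step 3: result = 34

The answer is 34.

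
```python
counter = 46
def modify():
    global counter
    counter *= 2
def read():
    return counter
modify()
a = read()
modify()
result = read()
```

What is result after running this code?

Step 1: counter = 46.
Step 2: First modify(): counter = 46 * 2 = 92.
Step 3: Second modify(): counter = 92 * 2 = 184.
Step 4: read() returns 184

The answer is 184.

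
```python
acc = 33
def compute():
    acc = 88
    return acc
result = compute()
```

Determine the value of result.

Step 1: Global acc = 33.
Step 2: compute() creates local acc = 88, shadowing the global.
Step 3: Returns local acc = 88. result = 88

The answer is 88.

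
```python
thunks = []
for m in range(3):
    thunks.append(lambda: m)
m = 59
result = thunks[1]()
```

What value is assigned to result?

Step 1: Lambdas capture the variable m by reference, not by value.
Step 2: After the loop, m is reassigned to 59.
Step 3: thunks[1]() looks up the current m = 59. result = 59

The answer is 59.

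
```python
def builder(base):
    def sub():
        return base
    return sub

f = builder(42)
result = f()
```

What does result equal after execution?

Step 1: builder(42) creates closure capturing base = 42.
Step 2: f() returns the captured base = 42.
Step 3: result = 42

The answer is 42.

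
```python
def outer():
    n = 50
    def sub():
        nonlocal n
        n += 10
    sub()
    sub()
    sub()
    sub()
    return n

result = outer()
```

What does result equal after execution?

Step 1: n starts at 50.
Step 2: sub() is called 4 times, each adding 10.
Step 3: n = 50 + 10 * 4 = 90

The answer is 90.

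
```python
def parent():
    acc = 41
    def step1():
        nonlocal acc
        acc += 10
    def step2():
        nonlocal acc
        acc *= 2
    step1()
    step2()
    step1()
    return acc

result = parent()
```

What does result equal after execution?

Step 1: acc = 41.
Step 2: step1(): acc = 41 + 10 = 51.
Step 3: step2(): acc = 51 * 2 = 102.
Step 4: step1(): acc = 102 + 10 = 112. result = 112

The answer is 112.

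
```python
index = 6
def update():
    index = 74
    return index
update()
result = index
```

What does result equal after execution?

Step 1: Global index = 6.
Step 2: update() creates local index = 74 (shadow, not modification).
Step 3: After update() returns, global index is unchanged. result = 6

The answer is 6.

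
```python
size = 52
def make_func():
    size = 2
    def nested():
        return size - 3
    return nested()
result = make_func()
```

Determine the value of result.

Step 1: make_func() shadows global size with size = 2.
Step 2: nested() finds size = 2 in enclosing scope, computes 2 - 3 = -1.
Step 3: result = -1

The answer is -1.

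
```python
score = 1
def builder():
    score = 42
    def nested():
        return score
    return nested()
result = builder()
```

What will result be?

Step 1: score = 1 globally, but builder() defines score = 42 locally.
Step 2: nested() looks up score. Not in local scope, so checks enclosing scope (builder) and finds score = 42.
Step 3: result = 42

The answer is 42.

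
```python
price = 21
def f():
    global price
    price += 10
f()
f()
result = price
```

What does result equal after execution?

Step 1: price = 21.
Step 2: First f(): price = 21 + 10 = 31.
Step 3: Second f(): price = 31 + 10 = 41. result = 41

The answer is 41.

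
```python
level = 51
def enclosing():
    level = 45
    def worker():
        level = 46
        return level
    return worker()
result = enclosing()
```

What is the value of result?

Step 1: Three scopes define level: global (51), enclosing (45), worker (46).
Step 2: worker() has its own local level = 46, which shadows both enclosing and global.
Step 3: result = 46 (local wins in LEGB)

The answer is 46.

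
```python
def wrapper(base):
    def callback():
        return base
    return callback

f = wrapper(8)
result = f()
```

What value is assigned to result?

Step 1: wrapper(8) creates closure capturing base = 8.
Step 2: f() returns the captured base = 8.
Step 3: result = 8

The answer is 8.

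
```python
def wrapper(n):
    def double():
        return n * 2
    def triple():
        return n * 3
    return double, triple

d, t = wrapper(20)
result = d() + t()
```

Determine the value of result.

Step 1: Both closures capture the same n = 20.
Step 2: d() = 20 * 2 = 40, t() = 20 * 3 = 60.
Step 3: result = 40 + 60 = 100

The answer is 100.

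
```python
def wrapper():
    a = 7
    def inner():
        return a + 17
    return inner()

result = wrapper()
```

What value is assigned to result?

Step 1: wrapper() defines a = 7.
Step 2: inner() reads a = 7 from enclosing scope, returns 7 + 17 = 24.
Step 3: result = 24

The answer is 24.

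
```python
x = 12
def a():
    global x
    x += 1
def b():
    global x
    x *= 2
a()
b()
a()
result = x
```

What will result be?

Step 1: x = 12.
Step 2: a(): x = 12 + 1 = 13.
Step 3: b(): x = 13 * 2 = 26.
Step 4: a(): x = 26 + 1 = 27

The answer is 27.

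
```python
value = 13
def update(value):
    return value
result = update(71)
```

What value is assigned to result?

Step 1: Global value = 13.
Step 2: update(71) takes parameter value = 71, which shadows the global.
Step 3: result = 71

The answer is 71.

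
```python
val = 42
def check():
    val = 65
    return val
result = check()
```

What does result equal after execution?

Step 1: Global val = 42.
Step 2: check() creates local val = 65, shadowing the global.
Step 3: Returns local val = 65. result = 65

The answer is 65.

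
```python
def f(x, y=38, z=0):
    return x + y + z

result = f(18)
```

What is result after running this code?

Step 1: f(18) uses defaults y = 38, z = 0.
Step 2: Returns 18 + 38 + 0 = 56.
Step 3: result = 56

The answer is 56.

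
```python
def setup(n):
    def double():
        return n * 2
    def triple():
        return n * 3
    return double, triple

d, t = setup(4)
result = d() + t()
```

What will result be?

Step 1: Both closures capture the same n = 4.
Step 2: d() = 4 * 2 = 8, t() = 4 * 3 = 12.
Step 3: result = 8 + 12 = 20

The answer is 20.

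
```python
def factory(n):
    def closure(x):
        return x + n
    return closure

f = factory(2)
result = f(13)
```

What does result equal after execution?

Step 1: factory(2) creates a closure that captures n = 2.
Step 2: f(13) calls the closure with x = 13, returning 13 + 2 = 15.
Step 3: result = 15

The answer is 15.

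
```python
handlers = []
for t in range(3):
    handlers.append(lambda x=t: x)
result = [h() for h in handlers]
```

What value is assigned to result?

Step 1: Default arg x=t captures t at each iteration.
Step 2: Each lambda has its own default: 0, 1, ..., 2.
Step 3: result = [0, 1, 2]

The answer is [0, 1, 2].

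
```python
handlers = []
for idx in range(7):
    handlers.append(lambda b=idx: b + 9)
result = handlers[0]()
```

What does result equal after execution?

Step 1: Default argument b=idx captures idx's value at definition time.
Step 2: handlers[0] was defined when idx = 0, so b defaults to 0.
Step 3: result = 0 + 9 = 9 (default arg fixes the late binding issue)

The answer is 9.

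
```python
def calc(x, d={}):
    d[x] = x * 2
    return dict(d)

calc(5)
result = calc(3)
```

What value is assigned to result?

Step 1: Mutable default dict is shared across calls.
Step 2: First call adds 5: 10. Second call adds 3: 6.
Step 3: result = {5: 10, 3: 6}

The answer is {5: 10, 3: 6}.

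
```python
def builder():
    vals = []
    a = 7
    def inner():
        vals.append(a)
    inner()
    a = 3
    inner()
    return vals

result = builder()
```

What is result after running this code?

Step 1: a = 7. inner() appends current a to vals.
Step 2: First inner(): appends 7. Then a = 3.
Step 3: Second inner(): appends 3 (closure sees updated a). result = [7, 3]

The answer is [7, 3].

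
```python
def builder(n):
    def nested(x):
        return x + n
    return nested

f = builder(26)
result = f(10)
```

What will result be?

Step 1: builder(26) creates a closure that captures n = 26.
Step 2: f(10) calls the closure with x = 10, returning 10 + 26 = 36.
Step 3: result = 36

The answer is 36.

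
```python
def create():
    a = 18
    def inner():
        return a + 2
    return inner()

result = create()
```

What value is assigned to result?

Step 1: create() defines a = 18.
Step 2: inner() reads a = 18 from enclosing scope, returns 18 + 2 = 20.
Step 3: result = 20

The answer is 20.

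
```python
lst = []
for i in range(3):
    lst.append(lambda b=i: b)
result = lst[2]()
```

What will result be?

Step 1: Default argument b=i captures i's value at each iteration.
Step 2: lst[2] captured b = 2 when i was 2.
Step 3: result = 2

The answer is 2.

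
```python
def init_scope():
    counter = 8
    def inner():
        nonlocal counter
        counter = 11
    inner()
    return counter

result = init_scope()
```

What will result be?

Step 1: init_scope() sets counter = 8.
Step 2: inner() uses nonlocal to reassign counter = 11.
Step 3: result = 11

The answer is 11.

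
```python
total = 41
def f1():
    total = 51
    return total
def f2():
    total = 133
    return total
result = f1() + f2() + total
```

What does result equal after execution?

Step 1: Each function shadows global total with its own local.
Step 2: f1() returns 51, f2() returns 133.
Step 3: Global total = 41 is unchanged. result = 51 + 133 + 41 = 225

The answer is 225.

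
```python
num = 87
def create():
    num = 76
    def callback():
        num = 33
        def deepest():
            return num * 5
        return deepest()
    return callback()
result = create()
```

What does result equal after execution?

Step 1: deepest() looks up num through LEGB: not local, finds num = 33 in enclosing callback().
Step 2: Returns 33 * 5 = 165.
Step 3: result = 165

The answer is 165.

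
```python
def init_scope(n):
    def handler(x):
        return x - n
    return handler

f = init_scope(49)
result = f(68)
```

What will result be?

Step 1: init_scope(49) creates a closure capturing n = 49.
Step 2: f(68) computes 68 - 49 = 19.
Step 3: result = 19

The answer is 19.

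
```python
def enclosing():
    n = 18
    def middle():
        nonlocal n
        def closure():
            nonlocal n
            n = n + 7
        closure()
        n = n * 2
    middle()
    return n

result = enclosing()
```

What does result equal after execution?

Step 1: n = 18.
Step 2: closure() adds 7: n = 18 + 7 = 25.
Step 3: middle() doubles: n = 25 * 2 = 50.
Step 4: result = 50

The answer is 50.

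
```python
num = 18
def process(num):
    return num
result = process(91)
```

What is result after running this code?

Step 1: Global num = 18.
Step 2: process(91) takes parameter num = 91, which shadows the global.
Step 3: result = 91

The answer is 91.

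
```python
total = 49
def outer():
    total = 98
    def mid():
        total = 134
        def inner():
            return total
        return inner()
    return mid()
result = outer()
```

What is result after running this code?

Step 1: Three levels of shadowing: global 49, outer 98, mid 134.
Step 2: inner() finds total = 134 in enclosing mid() scope.
Step 3: result = 134

The answer is 134.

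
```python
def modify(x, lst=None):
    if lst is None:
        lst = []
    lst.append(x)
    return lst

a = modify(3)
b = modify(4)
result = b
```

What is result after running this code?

Step 1: None default with guard creates a NEW list each call.
Step 2: a = [3] (fresh list). b = [4] (another fresh list).
Step 3: result = [4] (this is the fix for mutable default)

The answer is [4].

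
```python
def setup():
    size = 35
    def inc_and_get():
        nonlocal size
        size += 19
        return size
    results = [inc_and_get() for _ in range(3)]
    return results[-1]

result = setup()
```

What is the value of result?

Step 1: size = 35.
Step 2: Three calls to inc_and_get(), each adding 19.
Step 3: Last value = 35 + 19 * 3 = 92

The answer is 92.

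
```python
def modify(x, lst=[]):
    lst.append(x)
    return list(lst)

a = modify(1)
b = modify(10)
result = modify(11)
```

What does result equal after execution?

Step 1: Default list is shared. list() creates copies for return values.
Step 2: Internal list grows: [1] -> [1, 10] -> [1, 10, 11].
Step 3: result = [1, 10, 11]

The answer is [1, 10, 11].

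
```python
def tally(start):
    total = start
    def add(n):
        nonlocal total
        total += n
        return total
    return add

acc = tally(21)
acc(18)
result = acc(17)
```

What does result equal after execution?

Step 1: tally(21) creates closure with total = 21.
Step 2: First acc(18): total = 21 + 18 = 39.
Step 3: Second acc(17): total = 39 + 17 = 56. result = 56

The answer is 56.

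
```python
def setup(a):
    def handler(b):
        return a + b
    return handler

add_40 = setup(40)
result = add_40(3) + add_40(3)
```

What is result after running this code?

Step 1: add_40 captures a = 40.
Step 2: add_40(3) = 40 + 3 = 43, called twice.
Step 3: result = 43 + 43 = 86

The answer is 86.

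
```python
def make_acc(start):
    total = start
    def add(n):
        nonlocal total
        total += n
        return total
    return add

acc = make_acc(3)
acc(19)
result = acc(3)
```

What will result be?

Step 1: make_acc(3) creates closure with total = 3.
Step 2: First acc(19): total = 3 + 19 = 22.
Step 3: Second acc(3): total = 22 + 3 = 25. result = 25

The answer is 25.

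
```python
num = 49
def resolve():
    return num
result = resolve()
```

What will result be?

Step 1: num = 49 is defined in the global scope.
Step 2: resolve() looks up num. No local num exists, so Python checks the global scope via LEGB rule and finds num = 49.
Step 3: result = 49

The answer is 49.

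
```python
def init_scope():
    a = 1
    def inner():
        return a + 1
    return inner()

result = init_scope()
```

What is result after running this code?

Step 1: init_scope() defines a = 1.
Step 2: inner() reads a = 1 from enclosing scope, returns 1 + 1 = 2.
Step 3: result = 2

The answer is 2.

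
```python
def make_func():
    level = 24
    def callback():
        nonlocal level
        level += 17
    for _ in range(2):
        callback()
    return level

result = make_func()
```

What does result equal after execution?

Step 1: level = 24.
Step 2: callback() is called 2 times in a loop, each adding 17 via nonlocal.
Step 3: level = 24 + 17 * 2 = 58

The answer is 58.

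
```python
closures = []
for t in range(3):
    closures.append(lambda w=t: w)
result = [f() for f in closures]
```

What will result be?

Step 1: Default arg w=t captures t at each iteration.
Step 2: Each lambda has its own default: 0, 1, ..., 2.
Step 3: result = [0, 1, 2]

The answer is [0, 1, 2].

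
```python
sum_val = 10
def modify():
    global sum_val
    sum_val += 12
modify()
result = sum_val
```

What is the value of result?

Step 1: sum_val = 10 globally.
Step 2: modify() modifies global sum_val: sum_val += 12 = 22.
Step 3: result = 22

The answer is 22.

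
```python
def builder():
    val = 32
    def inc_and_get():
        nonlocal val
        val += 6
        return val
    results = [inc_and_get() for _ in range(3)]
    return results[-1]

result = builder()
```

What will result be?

Step 1: val = 32.
Step 2: Three calls to inc_and_get(), each adding 6.
Step 3: Last value = 32 + 6 * 3 = 50

The answer is 50.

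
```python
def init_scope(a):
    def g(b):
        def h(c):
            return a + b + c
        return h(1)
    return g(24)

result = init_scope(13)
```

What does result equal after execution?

Step 1: a = 13, b = 24, c = 1 across three nested scopes.
Step 2: h() accesses all three via LEGB rule.
Step 3: result = 13 + 24 + 1 = 38

The answer is 38.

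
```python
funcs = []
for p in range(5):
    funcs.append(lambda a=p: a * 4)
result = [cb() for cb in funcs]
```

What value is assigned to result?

Step 1: Default arg a=p captures p at each iteration.
Step 2: funcs[k] has a defaulting to k, returns k * 4.
Step 3: result = [0, 4, 8, 12, 16]

The answer is [0, 4, 8, 12, 16].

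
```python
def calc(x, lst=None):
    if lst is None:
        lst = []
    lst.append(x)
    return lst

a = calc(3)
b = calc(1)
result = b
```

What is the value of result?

Step 1: None default with guard creates a NEW list each call.
Step 2: a = [3] (fresh list). b = [1] (another fresh list).
Step 3: result = [1] (this is the fix for mutable default)

The answer is [1].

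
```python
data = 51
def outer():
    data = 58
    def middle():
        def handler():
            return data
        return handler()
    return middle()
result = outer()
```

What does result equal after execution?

Step 1: outer() defines data = 58. middle() and handler() have no local data.
Step 2: handler() checks local (none), enclosing middle() (none), enclosing outer() and finds data = 58.
Step 3: result = 58

The answer is 58.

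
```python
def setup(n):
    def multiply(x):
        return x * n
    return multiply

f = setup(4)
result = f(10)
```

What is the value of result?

Step 1: setup(4) returns multiply closure with n = 4.
Step 2: f(10) computes 10 * 4 = 40.
Step 3: result = 40

The answer is 40.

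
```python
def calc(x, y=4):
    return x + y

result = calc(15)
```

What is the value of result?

Step 1: calc(15) uses default y = 4.
Step 2: Returns 15 + 4 = 19.
Step 3: result = 19

The answer is 19.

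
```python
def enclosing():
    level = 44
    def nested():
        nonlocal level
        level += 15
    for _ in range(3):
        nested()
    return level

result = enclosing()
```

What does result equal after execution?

Step 1: level = 44.
Step 2: nested() is called 3 times in a loop, each adding 15 via nonlocal.
Step 3: level = 44 + 15 * 3 = 89

The answer is 89.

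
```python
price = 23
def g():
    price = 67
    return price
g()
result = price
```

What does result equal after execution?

Step 1: price = 23 globally.
Step 2: g() creates a LOCAL price = 67 (no global keyword!).
Step 3: The global price is unchanged. result = 23

The answer is 23.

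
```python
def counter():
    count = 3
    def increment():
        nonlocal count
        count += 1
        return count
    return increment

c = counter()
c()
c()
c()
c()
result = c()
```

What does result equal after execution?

Step 1: counter() creates closure with count = 3.
Step 2: Each c() call increments count via nonlocal. After 5 calls: 3 + 5 = 8.
Step 3: result = 8

The answer is 8.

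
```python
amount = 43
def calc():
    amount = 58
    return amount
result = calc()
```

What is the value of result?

Step 1: Global amount = 43.
Step 2: calc() creates local amount = 58, shadowing the global.
Step 3: Returns local amount = 58. result = 58

The answer is 58.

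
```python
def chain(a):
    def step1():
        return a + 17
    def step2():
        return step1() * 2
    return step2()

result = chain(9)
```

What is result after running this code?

Step 1: chain(9) captures a = 9.
Step 2: step2() calls step1() which returns 9 + 17 = 26.
Step 3: step2() returns 26 * 2 = 52

The answer is 52.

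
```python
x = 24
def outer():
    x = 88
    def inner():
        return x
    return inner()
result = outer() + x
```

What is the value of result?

Step 1: Global x = 24. outer() shadows with x = 88.
Step 2: inner() returns enclosing x = 88. outer() = 88.
Step 3: result = 88 + global x (24) = 112

The answer is 112.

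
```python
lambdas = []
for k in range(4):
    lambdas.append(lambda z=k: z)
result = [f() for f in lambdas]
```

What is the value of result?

Step 1: Default arg z=k captures k at each iteration.
Step 2: Each lambda has its own default: 0, 1, ..., 3.
Step 3: result = [0, 1, 2, 3]

The answer is [0, 1, 2, 3].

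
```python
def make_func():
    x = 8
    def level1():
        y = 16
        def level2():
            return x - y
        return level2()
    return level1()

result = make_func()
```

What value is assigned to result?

Step 1: x = 8 in make_func. y = 16 in level1.
Step 2: level2() reads x = 8 and y = 16 from enclosing scopes.
Step 3: result = 8 - 16 = -8

The answer is -8.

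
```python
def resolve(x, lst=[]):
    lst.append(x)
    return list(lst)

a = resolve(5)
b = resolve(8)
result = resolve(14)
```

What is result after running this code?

Step 1: Default list is shared. list() creates copies for return values.
Step 2: Internal list grows: [5] -> [5, 8] -> [5, 8, 14].
Step 3: result = [5, 8, 14]

The answer is [5, 8, 14].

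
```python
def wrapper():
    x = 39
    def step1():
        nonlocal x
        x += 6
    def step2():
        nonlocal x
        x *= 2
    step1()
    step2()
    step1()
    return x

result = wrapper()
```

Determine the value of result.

Step 1: x = 39.
Step 2: step1(): x = 39 + 6 = 45.
Step 3: step2(): x = 45 * 2 = 90.
Step 4: step1(): x = 90 + 6 = 96. result = 96

The answer is 96.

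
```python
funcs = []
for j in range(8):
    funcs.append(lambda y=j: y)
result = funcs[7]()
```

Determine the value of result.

Step 1: Default argument y=j captures j's value at each iteration.
Step 2: funcs[7] captured y = 7 when j was 7.
Step 3: result = 7

The answer is 7.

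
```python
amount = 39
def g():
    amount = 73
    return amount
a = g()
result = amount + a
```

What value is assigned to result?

Step 1: Global amount = 39. g() returns local amount = 73.
Step 2: a = 73. Global amount still = 39.
Step 3: result = 39 + 73 = 112

The answer is 112.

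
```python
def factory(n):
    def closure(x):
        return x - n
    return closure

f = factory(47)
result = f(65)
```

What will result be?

Step 1: factory(47) creates a closure capturing n = 47.
Step 2: f(65) computes 65 - 47 = 18.
Step 3: result = 18

The answer is 18.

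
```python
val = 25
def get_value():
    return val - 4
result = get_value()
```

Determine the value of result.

Step 1: val = 25 is defined globally.
Step 2: get_value() looks up val from global scope = 25, then computes 25 - 4 = 21.
Step 3: result = 21

The answer is 21.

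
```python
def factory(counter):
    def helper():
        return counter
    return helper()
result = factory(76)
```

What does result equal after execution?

Step 1: factory(76) binds parameter counter = 76.
Step 2: helper() looks up counter in enclosing scope and finds the parameter counter = 76.
Step 3: result = 76

The answer is 76.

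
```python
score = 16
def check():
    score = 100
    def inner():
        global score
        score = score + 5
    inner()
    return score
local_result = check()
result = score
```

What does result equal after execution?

Step 1: Global score = 16. check() creates local score = 100.
Step 2: inner() declares global score and adds 5: global score = 16 + 5 = 21.
Step 3: check() returns its local score = 100 (unaffected by inner).
Step 4: result = global score = 21

The answer is 21.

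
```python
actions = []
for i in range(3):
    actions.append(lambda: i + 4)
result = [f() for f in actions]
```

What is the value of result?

Step 1: All lambdas capture i by reference. After the loop, i = 2.
Step 2: Each call returns 2 + 4 = 6.
Step 3: result = [6, 6, 6]

The answer is [6, 6, 6].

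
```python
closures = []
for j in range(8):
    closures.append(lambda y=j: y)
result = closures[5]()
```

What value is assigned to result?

Step 1: Default argument y=j captures j's value at each iteration.
Step 2: closures[5] captured y = 5 when j was 5.
Step 3: result = 5

The answer is 5.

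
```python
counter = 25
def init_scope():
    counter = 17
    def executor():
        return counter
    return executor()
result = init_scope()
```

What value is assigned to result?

Step 1: counter = 25 globally, but init_scope() defines counter = 17 locally.
Step 2: executor() looks up counter. Not in local scope, so checks enclosing scope (init_scope) and finds counter = 17.
Step 3: result = 17

The answer is 17.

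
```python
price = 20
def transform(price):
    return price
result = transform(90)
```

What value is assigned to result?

Step 1: Global price = 20.
Step 2: transform(90) takes parameter price = 90, which shadows the global.
Step 3: result = 90

The answer is 90.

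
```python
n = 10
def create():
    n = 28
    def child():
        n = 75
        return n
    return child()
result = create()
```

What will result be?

Step 1: Three scopes define n: global (10), create (28), child (75).
Step 2: child() has its own local n = 75, which shadows both enclosing and global.
Step 3: result = 75 (local wins in LEGB)

The answer is 75.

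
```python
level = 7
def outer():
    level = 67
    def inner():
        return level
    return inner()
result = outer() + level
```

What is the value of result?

Step 1: Global level = 7. outer() shadows with level = 67.
Step 2: inner() returns enclosing level = 67. outer() = 67.
Step 3: result = 67 + global level (7) = 74

The answer is 74.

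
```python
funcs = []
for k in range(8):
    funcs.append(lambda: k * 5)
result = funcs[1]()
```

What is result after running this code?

Step 1: All lambdas reference the same variable k (late binding).
Step 2: After the loop, k = 7. Every lambda returns k * 5.
Step 3: funcs[1]() = 7 * 5 = 35

The answer is 35.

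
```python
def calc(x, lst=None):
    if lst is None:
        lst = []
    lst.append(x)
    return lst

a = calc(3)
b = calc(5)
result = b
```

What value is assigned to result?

Step 1: None default with guard creates a NEW list each call.
Step 2: a = [3] (fresh list). b = [5] (another fresh list).
Step 3: result = [5] (this is the fix for mutable default)

The answer is [5].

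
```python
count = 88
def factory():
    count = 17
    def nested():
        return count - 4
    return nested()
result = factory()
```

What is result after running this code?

Step 1: factory() shadows global count with count = 17.
Step 2: nested() finds count = 17 in enclosing scope, computes 17 - 4 = 13.
Step 3: result = 13

The answer is 13.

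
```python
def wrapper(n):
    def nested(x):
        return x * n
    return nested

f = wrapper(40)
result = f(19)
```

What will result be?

Step 1: wrapper(40) creates a closure capturing n = 40.
Step 2: f(19) computes 19 * 40 = 760.
Step 3: result = 760

The answer is 760.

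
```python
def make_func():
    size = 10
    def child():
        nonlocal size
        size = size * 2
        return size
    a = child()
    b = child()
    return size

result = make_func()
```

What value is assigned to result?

Step 1: size starts at 10.
Step 2: First child(): size = 10 * 2 = 20.
Step 3: Second child(): size = 20 * 2 = 40.
Step 4: result = 40

The answer is 40.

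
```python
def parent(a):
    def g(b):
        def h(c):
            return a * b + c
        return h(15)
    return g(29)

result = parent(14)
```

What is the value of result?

Step 1: a = 14, b = 29, c = 15.
Step 2: h() computes a * b + c = 14 * 29 + 15 = 421.
Step 3: result = 421

The answer is 421.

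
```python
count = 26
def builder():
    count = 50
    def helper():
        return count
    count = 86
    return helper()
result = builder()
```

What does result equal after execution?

Step 1: builder() sets count = 50, then later count = 86.
Step 2: helper() is called after count is reassigned to 86. Closures capture variables by reference, not by value.
Step 3: result = 86

The answer is 86.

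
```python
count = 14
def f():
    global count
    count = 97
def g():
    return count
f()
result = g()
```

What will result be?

Step 1: count = 14.
Step 2: f() sets global count = 97.
Step 3: g() reads global count = 97. result = 97

The answer is 97.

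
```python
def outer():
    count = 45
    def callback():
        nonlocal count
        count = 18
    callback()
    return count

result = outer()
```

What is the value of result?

Step 1: outer() sets count = 45.
Step 2: callback() uses nonlocal to reassign count = 18.
Step 3: result = 18

The answer is 18.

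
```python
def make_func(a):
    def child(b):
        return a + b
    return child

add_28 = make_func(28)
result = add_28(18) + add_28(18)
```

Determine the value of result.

Step 1: add_28 captures a = 28.
Step 2: add_28(18) = 28 + 18 = 46, called twice.
Step 3: result = 46 + 46 = 92

The answer is 92.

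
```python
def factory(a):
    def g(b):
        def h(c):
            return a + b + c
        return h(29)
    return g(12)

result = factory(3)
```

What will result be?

Step 1: a = 3, b = 12, c = 29 across three nested scopes.
Step 2: h() accesses all three via LEGB rule.
Step 3: result = 3 + 12 + 29 = 44

The answer is 44.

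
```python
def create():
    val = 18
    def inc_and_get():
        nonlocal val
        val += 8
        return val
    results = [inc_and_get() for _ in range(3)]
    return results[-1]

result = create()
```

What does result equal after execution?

Step 1: val = 18.
Step 2: Three calls to inc_and_get(), each adding 8.
Step 3: Last value = 18 + 8 * 3 = 42

The answer is 42.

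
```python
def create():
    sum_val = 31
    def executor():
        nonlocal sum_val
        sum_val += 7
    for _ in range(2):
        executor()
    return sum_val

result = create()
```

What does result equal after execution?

Step 1: sum_val = 31.
Step 2: executor() is called 2 times in a loop, each adding 7 via nonlocal.
Step 3: sum_val = 31 + 7 * 2 = 45

The answer is 45.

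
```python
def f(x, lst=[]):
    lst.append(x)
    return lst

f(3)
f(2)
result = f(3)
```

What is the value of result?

Step 1: Mutable default argument gotcha! The list [] is created once.
Step 2: Each call appends to the SAME list: [3], [3, 2], [3, 2, 3].
Step 3: result = [3, 2, 3]

The answer is [3, 2, 3].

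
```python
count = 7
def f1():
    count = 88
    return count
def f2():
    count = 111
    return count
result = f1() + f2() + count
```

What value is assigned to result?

Step 1: Each function shadows global count with its own local.
Step 2: f1() returns 88, f2() returns 111.
Step 3: Global count = 7 is unchanged. result = 88 + 111 + 7 = 206

The answer is 206.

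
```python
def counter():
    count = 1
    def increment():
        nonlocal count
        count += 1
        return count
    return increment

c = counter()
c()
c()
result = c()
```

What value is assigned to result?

Step 1: counter() creates closure with count = 1.
Step 2: Each c() call increments count via nonlocal. After 3 calls: 1 + 3 = 4.
Step 3: result = 4

The answer is 4.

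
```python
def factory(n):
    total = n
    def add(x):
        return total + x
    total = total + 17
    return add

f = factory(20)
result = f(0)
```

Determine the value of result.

Step 1: factory(20) sets total = 20, then total = 20 + 17 = 37.
Step 2: Closures capture by reference, so add sees total = 37.
Step 3: f(0) returns 37 + 0 = 37

The answer is 37.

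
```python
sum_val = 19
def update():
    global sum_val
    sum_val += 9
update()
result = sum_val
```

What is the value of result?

Step 1: sum_val = 19 globally.
Step 2: update() modifies global sum_val: sum_val += 9 = 28.
Step 3: result = 28

The answer is 28.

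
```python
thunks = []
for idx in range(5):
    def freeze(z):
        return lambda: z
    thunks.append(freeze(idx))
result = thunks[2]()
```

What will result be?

Step 1: freeze(idx) creates a new scope capturing z = idx at call time.
Step 2: thunks[2] = freeze(2), so its lambda captures z = 2.
Step 3: result = 2 (closure factory fixes late binding)

The answer is 2.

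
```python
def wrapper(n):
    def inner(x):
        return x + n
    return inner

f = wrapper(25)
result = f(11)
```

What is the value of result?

Step 1: wrapper(25) creates a closure that captures n = 25.
Step 2: f(11) calls the closure with x = 11, returning 11 + 25 = 36.
Step 3: result = 36

The answer is 36.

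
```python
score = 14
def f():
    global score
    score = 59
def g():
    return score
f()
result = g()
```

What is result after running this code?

Step 1: score = 14.
Step 2: f() sets global score = 59.
Step 3: g() reads global score = 59. result = 59

The answer is 59.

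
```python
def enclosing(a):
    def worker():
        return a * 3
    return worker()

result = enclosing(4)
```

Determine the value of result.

Step 1: enclosing(4) binds parameter a = 4.
Step 2: worker() accesses a = 4 from enclosing scope.
Step 3: result = 4 * 3 = 12

The answer is 12.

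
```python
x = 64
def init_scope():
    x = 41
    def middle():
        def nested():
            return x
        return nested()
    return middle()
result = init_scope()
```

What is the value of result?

Step 1: init_scope() defines x = 41. middle() and nested() have no local x.
Step 2: nested() checks local (none), enclosing middle() (none), enclosing init_scope() and finds x = 41.
Step 3: result = 41

The answer is 41.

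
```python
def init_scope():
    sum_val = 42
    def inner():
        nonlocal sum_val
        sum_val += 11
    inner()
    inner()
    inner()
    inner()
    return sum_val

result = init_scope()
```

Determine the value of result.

Step 1: sum_val starts at 42.
Step 2: inner() is called 4 times, each adding 11.
Step 3: sum_val = 42 + 11 * 4 = 86

The answer is 86.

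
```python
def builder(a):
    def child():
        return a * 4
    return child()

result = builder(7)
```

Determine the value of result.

Step 1: builder(7) binds parameter a = 7.
Step 2: child() accesses a = 7 from enclosing scope.
Step 3: result = 7 * 4 = 28

The answer is 28.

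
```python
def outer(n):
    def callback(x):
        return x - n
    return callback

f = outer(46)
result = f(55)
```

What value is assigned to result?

Step 1: outer(46) creates a closure capturing n = 46.
Step 2: f(55) computes 55 - 46 = 9.
Step 3: result = 9

The answer is 9.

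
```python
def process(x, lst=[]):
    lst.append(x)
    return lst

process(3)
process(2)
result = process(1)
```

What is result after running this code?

Step 1: Mutable default argument gotcha! The list [] is created once.
Step 2: Each call appends to the SAME list: [3], [3, 2], [3, 2, 1].
Step 3: result = [3, 2, 1]

The answer is [3, 2, 1].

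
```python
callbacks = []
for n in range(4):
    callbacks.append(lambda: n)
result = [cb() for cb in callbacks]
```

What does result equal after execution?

Step 1: All 4 lambdas share the same variable n.
Step 2: After the loop, n = 3.
Step 3: Each call returns 3. result = [3, 3, 3, 3]

The answer is [3, 3, 3, 3].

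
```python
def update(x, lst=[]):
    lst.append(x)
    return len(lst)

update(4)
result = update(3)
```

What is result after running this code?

Step 1: Mutable default list persists between calls.
Step 2: First call: lst = [4], len = 1. Second call: lst = [4, 3], len = 2.
Step 3: result = 2

The answer is 2.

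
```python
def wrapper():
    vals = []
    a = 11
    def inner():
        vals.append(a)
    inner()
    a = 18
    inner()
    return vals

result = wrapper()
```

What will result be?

Step 1: a = 11. inner() appends current a to vals.
Step 2: First inner(): appends 11. Then a = 18.
Step 3: Second inner(): appends 18 (closure sees updated a). result = [11, 18]

The answer is [11, 18].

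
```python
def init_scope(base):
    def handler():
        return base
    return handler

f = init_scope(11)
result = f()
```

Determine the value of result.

Step 1: init_scope(11) creates closure capturing base = 11.
Step 2: f() returns the captured base = 11.
Step 3: result = 11

The answer is 11.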